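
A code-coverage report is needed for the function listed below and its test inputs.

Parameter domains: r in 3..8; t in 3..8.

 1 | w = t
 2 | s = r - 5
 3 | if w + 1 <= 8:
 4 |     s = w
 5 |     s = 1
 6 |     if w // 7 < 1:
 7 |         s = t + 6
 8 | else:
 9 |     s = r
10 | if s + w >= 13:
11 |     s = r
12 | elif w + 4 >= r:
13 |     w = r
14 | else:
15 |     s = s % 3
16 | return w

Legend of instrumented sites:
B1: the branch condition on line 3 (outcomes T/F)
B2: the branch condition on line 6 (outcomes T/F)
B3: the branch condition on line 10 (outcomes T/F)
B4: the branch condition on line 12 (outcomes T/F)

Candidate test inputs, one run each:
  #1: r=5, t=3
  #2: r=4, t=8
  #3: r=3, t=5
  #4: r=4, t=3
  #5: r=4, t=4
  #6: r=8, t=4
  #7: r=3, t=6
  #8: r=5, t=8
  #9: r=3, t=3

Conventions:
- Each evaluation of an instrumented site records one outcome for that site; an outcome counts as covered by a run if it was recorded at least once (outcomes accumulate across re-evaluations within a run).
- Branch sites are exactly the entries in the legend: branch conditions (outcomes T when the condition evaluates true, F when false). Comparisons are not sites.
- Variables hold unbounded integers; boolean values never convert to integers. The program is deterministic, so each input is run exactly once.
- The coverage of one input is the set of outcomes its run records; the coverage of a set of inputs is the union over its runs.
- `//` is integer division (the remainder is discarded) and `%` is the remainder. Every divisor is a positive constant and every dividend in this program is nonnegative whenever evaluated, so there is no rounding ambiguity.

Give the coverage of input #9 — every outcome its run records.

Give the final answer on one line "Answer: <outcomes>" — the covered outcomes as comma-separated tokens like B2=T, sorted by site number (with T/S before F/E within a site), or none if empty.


Simulating input #9 (r=3, t=3) step by step:
  B1->T, B2->T, B3->F, B4->T
distinct outcomes covered: B1=T, B2=T, B3=F, B4=T
Answer: B1=T, B2=T, B3=F, B4=T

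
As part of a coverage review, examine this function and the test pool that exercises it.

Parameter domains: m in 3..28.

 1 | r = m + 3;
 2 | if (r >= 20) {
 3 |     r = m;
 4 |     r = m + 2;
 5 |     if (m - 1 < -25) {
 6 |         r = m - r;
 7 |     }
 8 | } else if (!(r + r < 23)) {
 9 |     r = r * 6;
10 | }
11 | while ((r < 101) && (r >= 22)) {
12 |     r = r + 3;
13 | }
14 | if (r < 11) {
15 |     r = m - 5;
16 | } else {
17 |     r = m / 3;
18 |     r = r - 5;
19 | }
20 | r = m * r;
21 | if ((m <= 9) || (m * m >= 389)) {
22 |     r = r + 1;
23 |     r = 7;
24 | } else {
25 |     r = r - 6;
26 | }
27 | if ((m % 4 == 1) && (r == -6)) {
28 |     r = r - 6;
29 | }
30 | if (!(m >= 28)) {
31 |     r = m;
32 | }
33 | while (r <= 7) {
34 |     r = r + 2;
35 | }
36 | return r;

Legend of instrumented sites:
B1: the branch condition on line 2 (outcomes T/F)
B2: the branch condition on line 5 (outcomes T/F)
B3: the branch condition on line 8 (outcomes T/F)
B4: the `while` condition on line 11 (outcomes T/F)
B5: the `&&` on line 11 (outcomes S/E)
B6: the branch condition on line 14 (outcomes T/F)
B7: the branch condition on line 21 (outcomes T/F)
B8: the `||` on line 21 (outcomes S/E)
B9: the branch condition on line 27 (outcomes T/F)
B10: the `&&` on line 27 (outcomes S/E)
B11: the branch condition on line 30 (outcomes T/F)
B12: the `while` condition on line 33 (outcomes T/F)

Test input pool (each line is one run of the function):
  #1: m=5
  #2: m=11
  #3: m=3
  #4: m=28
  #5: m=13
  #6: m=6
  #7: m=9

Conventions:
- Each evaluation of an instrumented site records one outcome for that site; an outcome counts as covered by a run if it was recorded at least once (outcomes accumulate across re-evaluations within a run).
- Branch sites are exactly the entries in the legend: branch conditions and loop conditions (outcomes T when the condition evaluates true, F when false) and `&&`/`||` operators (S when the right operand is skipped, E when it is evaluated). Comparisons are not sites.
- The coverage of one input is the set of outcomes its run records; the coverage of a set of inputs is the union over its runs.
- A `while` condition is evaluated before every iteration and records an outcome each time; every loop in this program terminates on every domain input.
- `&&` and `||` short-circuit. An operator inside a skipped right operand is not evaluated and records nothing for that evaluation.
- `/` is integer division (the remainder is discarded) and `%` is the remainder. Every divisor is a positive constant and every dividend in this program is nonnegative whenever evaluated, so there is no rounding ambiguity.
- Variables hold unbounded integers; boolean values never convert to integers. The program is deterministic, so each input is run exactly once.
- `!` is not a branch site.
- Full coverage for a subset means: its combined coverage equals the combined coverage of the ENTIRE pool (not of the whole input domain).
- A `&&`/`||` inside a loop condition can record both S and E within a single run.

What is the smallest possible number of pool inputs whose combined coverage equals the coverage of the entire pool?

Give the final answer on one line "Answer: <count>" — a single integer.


input #1, m=5: outcomes B1=F, B3=F, B4=F, B5=E, B6=T, B7=T, B8=S, B9=F, B10=E, B11=T, B12=T, B12=F
input #2, m=11: outcomes B1=F, B3=T, B4=T, B4=F, B5=S, B5=E, B6=F, B7=F, B8=E, B9=F, B10=S, B11=T, B12=F
input #3, m=3: outcomes B1=F, B3=F, B4=F, B5=E, B6=T, B7=T, B8=S, B9=F, B10=S, B11=T, B12=T, B12=F
input #4, m=28: outcomes B1=T, B2=F, B4=T, B4=F, B5=S, B5=E, B6=F, B7=T, B8=E, B9=F, B10=S, B11=F, B12=T, B12=F
input #5, m=13: outcomes B1=F, B3=T, B4=T, B4=F, B5=S, B5=E, B6=F, B7=F, B8=E, B9=F, B10=E, B11=T, B12=F
input #6, m=6: outcomes B1=F, B3=F, B4=F, B5=E, B6=T, B7=T, B8=S, B9=F, B10=S, B11=T, B12=T, B12=F
input #7, m=9: outcomes B1=F, B3=T, B4=T, B4=F, B5=S, B5=E, B6=F, B7=T, B8=S, B9=F, B10=E, B11=T, B12=F
together the pool reaches 22 outcomes: B1=T, B1=F, B2=F, B3=T, B3=F, B4=T, B4=F, B5=S, B5=E, B6=T, B6=F, B7=T, B7=F, B8=S, B8=E, B9=F, B10=S, B10=E, B11=T, B11=F, B12=T, B12=F
no size-1 subset reaches all 22 outcomes (best union: 14/22)
no size-2 subset reaches all 22 outcomes (best union: 20/22)
inputs {1, 2, 4} (size 3) cover everything; no size-3 subset with a lexicographically smaller index list covers all 22
Answer: 3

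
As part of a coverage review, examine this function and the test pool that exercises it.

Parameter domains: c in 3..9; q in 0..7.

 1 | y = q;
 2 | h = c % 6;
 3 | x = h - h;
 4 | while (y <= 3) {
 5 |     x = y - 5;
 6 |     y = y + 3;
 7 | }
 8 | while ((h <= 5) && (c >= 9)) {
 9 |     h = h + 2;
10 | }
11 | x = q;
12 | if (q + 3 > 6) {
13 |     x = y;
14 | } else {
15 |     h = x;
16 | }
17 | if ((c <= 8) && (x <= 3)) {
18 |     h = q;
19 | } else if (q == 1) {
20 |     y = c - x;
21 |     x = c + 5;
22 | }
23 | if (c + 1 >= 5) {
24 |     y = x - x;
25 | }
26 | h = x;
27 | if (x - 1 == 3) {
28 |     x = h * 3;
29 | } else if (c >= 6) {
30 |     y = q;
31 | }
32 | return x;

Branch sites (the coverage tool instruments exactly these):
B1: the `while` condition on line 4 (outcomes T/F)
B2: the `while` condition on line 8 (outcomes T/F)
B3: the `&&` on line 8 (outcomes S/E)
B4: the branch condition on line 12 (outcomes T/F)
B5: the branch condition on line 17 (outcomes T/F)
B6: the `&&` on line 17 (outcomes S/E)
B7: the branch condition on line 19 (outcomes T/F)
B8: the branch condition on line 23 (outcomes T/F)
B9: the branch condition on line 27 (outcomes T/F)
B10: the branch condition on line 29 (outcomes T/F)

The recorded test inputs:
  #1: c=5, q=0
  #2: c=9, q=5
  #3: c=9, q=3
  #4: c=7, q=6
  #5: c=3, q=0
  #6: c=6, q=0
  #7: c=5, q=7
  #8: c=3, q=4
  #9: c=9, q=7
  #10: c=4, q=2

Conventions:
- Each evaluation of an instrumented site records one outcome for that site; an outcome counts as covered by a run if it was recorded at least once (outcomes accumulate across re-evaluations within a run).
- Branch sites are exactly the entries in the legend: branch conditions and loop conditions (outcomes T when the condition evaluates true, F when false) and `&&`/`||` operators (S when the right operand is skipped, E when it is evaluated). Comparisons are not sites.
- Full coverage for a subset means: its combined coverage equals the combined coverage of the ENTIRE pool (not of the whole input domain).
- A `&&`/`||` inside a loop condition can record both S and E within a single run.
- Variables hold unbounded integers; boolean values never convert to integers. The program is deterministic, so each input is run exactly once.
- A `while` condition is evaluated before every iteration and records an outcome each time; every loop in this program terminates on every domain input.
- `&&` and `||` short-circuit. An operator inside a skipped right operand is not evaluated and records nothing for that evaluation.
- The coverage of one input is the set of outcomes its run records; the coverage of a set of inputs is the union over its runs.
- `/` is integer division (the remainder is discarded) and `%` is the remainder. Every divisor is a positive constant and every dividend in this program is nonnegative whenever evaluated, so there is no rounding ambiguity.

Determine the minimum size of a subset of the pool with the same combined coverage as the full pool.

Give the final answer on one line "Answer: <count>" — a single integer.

input #1 (c=5, q=0): covers B1=T, B1=F, B2=F, B3=E, B4=F, B5=T, B6=E, B8=T, B9=F, B10=F
input #2 (c=9, q=5): covers B1=F, B2=T, B2=F, B3=S, B3=E, B4=T, B5=F, B6=S, B7=F, B8=T, B9=F, B10=T
input #3 (c=9, q=3): covers B1=T, B1=F, B2=T, B2=F, B3=S, B3=E, B4=F, B5=F, B6=S, B7=F, B8=T, B9=F, B10=T
input #4 (c=7, q=6): covers B1=F, B2=F, B3=E, B4=T, B5=F, B6=E, B7=F, B8=T, B9=F, B10=T
input #5 (c=3, q=0): covers B1=T, B1=F, B2=F, B3=E, B4=F, B5=T, B6=E, B8=F, B9=F, B10=F
input #6 (c=6, q=0): covers B1=T, B1=F, B2=F, B3=E, B4=F, B5=T, B6=E, B8=T, B9=F, B10=T
input #7 (c=5, q=7): covers B1=F, B2=F, B3=E, B4=T, B5=F, B6=E, B7=F, B8=T, B9=F, B10=F
input #8 (c=3, q=4): covers B1=F, B2=F, B3=E, B4=T, B5=F, B6=E, B7=F, B8=F, B9=T
input #9 (c=9, q=7): covers B1=F, B2=T, B2=F, B3=S, B3=E, B4=T, B5=F, B6=S, B7=F, B8=T, B9=F, B10=T
input #10 (c=4, q=2): covers B1=T, B1=F, B2=F, B3=E, B4=F, B5=T, B6=E, B8=T, B9=F, B10=F
pool-wide coverage (19 outcomes): B1=T, B1=F, B2=T, B2=F, B3=S, B3=E, B4=T, B4=F, B5=T, B5=F, B6=S, B6=E, B7=F, B8=T, B8=F, B9=T, B9=F, B10=T, B10=F
no size-1 subset reaches all 19 outcomes (best union: 13/19)
no size-2 subset reaches all 19 outcomes (best union: 18/19)
inputs {1, 2, 8} (size 3) cover everything; no size-3 subset with a lexicographically smaller index list covers all 19

Answer: 3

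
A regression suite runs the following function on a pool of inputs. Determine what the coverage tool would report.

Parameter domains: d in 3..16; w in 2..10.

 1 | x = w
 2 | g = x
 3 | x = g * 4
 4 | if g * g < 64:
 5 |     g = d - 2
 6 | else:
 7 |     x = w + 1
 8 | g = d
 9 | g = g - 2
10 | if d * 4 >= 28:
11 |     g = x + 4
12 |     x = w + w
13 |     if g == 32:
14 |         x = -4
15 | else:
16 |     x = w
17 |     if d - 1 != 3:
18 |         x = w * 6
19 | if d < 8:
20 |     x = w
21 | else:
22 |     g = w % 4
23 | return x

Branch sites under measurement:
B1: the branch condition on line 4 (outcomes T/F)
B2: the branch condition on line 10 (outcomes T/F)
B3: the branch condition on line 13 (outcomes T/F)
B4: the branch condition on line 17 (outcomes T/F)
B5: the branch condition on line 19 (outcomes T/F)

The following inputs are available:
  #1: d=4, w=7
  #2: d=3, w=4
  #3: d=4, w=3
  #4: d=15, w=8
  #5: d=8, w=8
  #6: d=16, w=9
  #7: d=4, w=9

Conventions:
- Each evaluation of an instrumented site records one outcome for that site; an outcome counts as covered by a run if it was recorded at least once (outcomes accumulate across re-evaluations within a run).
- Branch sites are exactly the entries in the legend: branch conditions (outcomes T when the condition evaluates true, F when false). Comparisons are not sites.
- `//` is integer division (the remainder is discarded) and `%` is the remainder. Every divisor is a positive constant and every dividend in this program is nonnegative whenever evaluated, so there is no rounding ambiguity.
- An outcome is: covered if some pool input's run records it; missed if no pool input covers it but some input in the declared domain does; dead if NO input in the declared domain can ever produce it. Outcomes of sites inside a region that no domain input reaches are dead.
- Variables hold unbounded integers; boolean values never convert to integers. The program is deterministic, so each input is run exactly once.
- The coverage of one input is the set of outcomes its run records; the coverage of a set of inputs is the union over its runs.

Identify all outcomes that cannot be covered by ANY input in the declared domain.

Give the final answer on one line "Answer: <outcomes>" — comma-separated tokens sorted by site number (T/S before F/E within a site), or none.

running all 126 domain inputs and tallying outcomes:
  reachable outcomes have witnesses, e.g. B1=T (e.g. d=3, w=2), B1=F (e.g. d=3, w=8), B2=T (e.g. d=7, w=2), B2=F (e.g. d=3, w=2)

Answer: none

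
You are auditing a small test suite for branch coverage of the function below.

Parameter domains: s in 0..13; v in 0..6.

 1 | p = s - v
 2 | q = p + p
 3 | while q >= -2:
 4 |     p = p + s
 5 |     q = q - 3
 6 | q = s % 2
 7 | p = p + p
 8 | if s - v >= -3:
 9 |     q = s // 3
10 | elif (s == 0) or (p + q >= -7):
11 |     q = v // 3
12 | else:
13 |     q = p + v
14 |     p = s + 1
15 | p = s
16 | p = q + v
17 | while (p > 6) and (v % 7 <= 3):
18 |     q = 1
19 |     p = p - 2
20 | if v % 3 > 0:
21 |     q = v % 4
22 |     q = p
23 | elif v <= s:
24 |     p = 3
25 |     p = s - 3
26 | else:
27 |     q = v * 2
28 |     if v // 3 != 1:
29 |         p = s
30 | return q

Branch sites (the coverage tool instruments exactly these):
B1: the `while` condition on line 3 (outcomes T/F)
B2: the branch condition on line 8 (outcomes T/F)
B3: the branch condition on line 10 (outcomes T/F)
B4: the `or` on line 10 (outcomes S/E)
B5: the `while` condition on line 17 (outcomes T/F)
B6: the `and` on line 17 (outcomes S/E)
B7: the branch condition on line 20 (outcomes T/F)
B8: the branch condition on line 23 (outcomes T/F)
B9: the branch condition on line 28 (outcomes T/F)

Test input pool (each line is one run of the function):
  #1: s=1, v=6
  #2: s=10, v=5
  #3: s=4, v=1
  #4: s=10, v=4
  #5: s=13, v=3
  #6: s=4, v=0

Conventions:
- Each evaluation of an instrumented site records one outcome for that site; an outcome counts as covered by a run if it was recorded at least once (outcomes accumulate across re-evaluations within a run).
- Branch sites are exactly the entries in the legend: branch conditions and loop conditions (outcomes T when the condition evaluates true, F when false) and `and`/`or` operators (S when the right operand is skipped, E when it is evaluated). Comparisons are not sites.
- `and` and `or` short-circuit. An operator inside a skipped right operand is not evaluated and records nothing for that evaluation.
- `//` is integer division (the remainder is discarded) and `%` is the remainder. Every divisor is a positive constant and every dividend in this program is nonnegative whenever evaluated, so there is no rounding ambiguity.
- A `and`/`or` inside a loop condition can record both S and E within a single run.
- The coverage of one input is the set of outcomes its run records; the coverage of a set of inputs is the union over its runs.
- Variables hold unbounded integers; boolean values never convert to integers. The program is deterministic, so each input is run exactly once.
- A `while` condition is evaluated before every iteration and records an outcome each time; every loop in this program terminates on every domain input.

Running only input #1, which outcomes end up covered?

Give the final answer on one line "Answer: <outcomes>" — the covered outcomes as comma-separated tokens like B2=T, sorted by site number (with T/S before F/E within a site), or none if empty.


Tracing the run of input #1 (s=1, v=6):
  B1->F, B2->F, B4->E, B3->F, B6->S, B5->F, B7->F, B8->F, B9->T
deduplicating events, the covered set is: B1=F, B2=F, B3=F, B4=E, B5=F, B6=S, B7=F, B8=F, B9=T
Answer: B1=F, B2=F, B3=F, B4=E, B5=F, B6=S, B7=F, B8=F, B9=T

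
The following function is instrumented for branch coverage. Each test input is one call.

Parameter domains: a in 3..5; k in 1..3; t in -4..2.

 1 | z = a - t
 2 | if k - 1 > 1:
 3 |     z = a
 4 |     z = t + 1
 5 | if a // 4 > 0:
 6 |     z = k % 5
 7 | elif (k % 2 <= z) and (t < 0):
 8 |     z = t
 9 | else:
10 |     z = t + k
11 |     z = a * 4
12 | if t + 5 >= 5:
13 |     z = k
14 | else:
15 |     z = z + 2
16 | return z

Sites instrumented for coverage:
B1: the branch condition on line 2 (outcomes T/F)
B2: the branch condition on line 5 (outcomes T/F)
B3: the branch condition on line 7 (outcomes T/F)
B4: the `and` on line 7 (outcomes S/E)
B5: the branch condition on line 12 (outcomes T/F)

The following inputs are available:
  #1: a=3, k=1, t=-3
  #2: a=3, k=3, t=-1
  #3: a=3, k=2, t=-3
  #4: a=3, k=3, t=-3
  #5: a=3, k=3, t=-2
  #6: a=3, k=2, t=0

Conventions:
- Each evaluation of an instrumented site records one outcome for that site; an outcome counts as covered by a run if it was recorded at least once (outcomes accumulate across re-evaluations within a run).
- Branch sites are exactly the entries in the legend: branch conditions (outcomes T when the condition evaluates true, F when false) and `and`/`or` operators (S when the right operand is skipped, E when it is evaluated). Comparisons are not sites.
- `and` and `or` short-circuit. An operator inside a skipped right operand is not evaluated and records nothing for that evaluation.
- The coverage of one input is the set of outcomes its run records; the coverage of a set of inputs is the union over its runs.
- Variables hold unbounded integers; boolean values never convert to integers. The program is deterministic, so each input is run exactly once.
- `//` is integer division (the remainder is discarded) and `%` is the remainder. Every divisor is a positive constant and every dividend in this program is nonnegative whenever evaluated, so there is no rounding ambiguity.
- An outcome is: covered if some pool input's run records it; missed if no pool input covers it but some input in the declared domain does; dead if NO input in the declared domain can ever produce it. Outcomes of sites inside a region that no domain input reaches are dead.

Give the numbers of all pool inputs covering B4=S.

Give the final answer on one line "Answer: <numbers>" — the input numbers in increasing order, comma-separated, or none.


input #1 (a=3, k=1, t=-3): does not record B4=S
input #2 (a=3, k=3, t=-1): records B4=S
input #3 (a=3, k=2, t=-3): does not record B4=S
input #4 (a=3, k=3, t=-3): records B4=S
input #5 (a=3, k=3, t=-2): records B4=S
input #6 (a=3, k=2, t=0): does not record B4=S
Answer: 2, 4, 5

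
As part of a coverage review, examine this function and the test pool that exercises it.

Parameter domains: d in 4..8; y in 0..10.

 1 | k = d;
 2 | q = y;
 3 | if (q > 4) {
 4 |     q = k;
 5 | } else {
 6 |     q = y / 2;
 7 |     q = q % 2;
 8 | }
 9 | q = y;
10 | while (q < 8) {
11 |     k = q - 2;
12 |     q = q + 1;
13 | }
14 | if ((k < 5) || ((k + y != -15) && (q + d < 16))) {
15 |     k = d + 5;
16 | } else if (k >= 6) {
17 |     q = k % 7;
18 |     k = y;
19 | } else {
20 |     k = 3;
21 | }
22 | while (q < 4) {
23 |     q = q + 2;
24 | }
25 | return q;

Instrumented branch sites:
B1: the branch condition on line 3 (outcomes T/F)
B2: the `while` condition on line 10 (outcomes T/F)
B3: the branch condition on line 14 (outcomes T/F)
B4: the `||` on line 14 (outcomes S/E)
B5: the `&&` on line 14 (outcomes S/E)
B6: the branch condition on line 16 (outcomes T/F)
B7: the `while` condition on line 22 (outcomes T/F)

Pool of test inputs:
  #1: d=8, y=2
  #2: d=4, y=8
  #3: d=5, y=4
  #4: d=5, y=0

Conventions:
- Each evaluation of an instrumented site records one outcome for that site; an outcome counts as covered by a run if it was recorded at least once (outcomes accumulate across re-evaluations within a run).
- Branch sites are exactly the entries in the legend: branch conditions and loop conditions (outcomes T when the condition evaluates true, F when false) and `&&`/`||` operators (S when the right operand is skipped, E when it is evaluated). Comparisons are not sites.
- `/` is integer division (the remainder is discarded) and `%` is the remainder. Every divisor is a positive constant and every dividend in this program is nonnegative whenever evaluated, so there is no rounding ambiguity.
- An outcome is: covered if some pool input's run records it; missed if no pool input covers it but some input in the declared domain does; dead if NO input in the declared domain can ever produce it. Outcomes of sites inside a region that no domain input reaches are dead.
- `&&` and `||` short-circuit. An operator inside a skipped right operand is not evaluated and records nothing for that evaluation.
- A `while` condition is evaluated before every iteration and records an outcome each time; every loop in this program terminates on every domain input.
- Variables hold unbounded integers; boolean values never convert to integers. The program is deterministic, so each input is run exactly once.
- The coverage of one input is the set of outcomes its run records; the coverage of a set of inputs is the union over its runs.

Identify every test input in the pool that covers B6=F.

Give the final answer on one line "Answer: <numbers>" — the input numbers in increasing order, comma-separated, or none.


input #1 (d=8, y=2): produces B6=F
input #2 (d=4, y=8): does not produce B6=F
input #3 (d=5, y=4): does not produce B6=F
input #4 (d=5, y=0): does not produce B6=F
Answer: 1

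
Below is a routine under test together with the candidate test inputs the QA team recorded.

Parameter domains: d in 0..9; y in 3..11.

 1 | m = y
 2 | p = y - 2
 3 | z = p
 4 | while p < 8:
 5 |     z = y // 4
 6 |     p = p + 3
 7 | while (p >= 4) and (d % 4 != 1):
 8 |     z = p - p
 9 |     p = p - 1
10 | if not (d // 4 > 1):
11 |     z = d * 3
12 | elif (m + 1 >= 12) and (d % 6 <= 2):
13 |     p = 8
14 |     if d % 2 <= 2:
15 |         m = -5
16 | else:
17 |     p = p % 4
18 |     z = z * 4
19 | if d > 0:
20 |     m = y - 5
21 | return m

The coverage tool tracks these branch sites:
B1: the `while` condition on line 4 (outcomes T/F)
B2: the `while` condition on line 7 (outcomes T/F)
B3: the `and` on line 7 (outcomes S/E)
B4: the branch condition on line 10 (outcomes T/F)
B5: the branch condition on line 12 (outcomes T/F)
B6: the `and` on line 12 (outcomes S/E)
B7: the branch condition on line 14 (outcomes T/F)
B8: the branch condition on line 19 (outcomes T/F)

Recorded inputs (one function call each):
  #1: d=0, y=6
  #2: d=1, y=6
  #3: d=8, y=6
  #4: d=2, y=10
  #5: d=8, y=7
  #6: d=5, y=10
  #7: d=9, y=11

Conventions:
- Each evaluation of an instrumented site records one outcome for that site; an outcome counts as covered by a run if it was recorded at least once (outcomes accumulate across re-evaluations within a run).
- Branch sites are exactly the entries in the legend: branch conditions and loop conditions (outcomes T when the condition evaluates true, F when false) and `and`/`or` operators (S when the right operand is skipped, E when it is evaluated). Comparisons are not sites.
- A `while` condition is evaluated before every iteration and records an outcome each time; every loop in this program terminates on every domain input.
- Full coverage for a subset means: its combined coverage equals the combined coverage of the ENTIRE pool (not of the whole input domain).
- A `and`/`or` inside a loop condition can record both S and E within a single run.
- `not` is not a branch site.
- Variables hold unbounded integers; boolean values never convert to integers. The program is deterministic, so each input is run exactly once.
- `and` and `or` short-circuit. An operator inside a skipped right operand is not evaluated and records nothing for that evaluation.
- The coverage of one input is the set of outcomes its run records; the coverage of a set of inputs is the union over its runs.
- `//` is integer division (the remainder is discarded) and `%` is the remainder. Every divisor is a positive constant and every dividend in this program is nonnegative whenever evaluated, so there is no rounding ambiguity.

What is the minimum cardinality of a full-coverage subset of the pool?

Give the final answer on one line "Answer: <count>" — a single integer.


input #1, d=0, y=6: events B1->T, B1->T, B1->F, B3->E, B2->T, B3->E, B2->T, B3->E, B2->T, B3->E, B2->T, B3->E, B2->T, B3->E, ...; outcomes B1=T, B1=F, B2=T, B2=F, B3=S, B3=E, B4=T, B8=F
input #2, d=1, y=6: events B1->T, B1->T, B1->F, B3->E, B2->F, B4->T, B8->T; outcomes B1=T, B1=F, B2=F, B3=E, B4=T, B8=T
input #3, d=8, y=6: events B1->T, B1->T, B1->F, B3->E, B2->T, B3->E, B2->T, B3->E, B2->T, B3->E, B2->T, B3->E, B2->T, B3->E, ...; outcomes B1=T, B1=F, B2=T, B2=F, B3=S, B3=E, B4=F, B5=F, B6=S, B8=T
input #4, d=2, y=10: events B1->F, B3->E, B2->T, B3->E, B2->T, B3->E, B2->T, B3->E, B2->T, B3->E, B2->T, B3->S, B2->F, B4->T, ...; outcomes B1=F, B2=T, B2=F, B3=S, B3=E, B4=T, B8=T
input #5, d=8, y=7: events B1->T, B1->F, B3->E, B2->T, B3->E, B2->T, B3->E, B2->T, B3->E, B2->T, B3->E, B2->T, B3->S, B2->F, ...; outcomes B1=T, B1=F, B2=T, B2=F, B3=S, B3=E, B4=F, B5=F, B6=S, B8=T
input #6, d=5, y=10: events B1->F, B3->E, B2->F, B4->T, B8->T; outcomes B1=F, B2=F, B3=E, B4=T, B8=T
input #7, d=9, y=11: events B1->F, B3->E, B2->F, B4->F, B6->E, B5->F, B8->T; outcomes B1=F, B2=F, B3=E, B4=F, B5=F, B6=E, B8=T
together the pool reaches 13 outcomes: B1=T, B1=F, B2=T, B2=F, B3=S, B3=E, B4=T, B4=F, B5=F, B6=S, B6=E, B8=T, B8=F
size 1 is not enough: best union over all size-1 subsets is 10/13
size 2 is not enough: best union over all size-2 subsets is 12/13
the canonical winner is {1, 3, 7}: size 3, full 13-outcome coverage, earliest index list among size-3 covers
Answer: 3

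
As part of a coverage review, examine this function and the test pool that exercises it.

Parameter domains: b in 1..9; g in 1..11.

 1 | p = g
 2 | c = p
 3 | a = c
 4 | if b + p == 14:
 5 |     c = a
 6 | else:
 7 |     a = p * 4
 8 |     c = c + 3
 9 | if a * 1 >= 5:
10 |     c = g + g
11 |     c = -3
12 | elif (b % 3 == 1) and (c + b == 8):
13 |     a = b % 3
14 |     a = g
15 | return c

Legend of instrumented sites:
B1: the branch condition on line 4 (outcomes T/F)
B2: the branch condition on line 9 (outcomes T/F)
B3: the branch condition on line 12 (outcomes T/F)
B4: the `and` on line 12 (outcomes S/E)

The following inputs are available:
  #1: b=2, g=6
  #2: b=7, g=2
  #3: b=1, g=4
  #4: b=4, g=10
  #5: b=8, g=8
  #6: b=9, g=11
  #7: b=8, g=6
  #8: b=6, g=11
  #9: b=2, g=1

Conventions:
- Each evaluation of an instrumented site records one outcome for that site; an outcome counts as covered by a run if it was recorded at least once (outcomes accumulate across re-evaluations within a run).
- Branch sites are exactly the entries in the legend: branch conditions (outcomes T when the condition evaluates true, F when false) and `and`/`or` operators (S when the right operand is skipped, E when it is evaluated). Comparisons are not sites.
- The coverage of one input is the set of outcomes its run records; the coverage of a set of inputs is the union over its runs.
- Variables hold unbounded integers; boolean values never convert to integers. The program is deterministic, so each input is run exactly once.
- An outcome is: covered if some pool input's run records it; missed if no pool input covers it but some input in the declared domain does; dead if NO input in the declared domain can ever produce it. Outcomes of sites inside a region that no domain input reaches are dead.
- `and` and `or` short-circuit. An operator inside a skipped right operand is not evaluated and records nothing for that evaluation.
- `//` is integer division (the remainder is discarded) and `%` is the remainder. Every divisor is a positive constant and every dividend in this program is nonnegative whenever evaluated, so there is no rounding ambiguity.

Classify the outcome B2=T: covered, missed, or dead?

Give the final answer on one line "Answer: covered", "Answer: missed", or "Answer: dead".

B2=T is recorded by pool input(s) 1, 2, 3, 4, 5, 6, 7, 8 -> covered

Answer: covered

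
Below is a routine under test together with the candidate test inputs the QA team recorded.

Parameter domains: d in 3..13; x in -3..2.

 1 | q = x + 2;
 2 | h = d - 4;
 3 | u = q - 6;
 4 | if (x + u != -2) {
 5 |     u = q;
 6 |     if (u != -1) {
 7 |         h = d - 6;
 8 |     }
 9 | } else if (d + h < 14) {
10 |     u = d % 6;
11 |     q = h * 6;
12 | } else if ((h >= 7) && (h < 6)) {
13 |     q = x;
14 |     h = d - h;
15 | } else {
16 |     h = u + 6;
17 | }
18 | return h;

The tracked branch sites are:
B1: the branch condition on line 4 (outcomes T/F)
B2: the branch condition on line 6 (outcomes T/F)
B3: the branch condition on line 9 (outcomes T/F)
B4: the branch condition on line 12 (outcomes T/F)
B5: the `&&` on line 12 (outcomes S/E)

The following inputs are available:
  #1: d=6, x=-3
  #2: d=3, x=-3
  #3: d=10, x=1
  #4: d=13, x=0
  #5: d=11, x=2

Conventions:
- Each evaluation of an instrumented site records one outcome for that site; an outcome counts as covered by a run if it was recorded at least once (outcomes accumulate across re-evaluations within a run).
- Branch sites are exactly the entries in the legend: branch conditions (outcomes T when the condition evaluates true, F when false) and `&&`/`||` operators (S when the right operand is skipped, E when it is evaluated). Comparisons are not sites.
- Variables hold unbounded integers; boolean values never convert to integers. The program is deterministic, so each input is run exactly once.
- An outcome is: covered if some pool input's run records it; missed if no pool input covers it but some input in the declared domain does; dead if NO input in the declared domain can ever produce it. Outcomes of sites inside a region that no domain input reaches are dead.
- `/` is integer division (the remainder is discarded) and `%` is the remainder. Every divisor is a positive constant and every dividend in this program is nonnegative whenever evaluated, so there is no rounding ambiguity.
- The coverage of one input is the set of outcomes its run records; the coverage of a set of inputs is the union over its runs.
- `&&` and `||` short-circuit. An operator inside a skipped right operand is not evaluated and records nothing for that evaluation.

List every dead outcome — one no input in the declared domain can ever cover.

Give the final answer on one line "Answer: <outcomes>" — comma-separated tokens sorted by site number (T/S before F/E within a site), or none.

running all 66 domain inputs and tallying outcomes:
  B4=T: zero occurrences over every domain input -> dead
  reachable outcomes have witnesses, e.g. B1=T (e.g. d=3, x=-3), B1=F (e.g. d=3, x=1), B2=T (e.g. d=3, x=-2), B2=F (e.g. d=3, x=-3)

Answer: B4=T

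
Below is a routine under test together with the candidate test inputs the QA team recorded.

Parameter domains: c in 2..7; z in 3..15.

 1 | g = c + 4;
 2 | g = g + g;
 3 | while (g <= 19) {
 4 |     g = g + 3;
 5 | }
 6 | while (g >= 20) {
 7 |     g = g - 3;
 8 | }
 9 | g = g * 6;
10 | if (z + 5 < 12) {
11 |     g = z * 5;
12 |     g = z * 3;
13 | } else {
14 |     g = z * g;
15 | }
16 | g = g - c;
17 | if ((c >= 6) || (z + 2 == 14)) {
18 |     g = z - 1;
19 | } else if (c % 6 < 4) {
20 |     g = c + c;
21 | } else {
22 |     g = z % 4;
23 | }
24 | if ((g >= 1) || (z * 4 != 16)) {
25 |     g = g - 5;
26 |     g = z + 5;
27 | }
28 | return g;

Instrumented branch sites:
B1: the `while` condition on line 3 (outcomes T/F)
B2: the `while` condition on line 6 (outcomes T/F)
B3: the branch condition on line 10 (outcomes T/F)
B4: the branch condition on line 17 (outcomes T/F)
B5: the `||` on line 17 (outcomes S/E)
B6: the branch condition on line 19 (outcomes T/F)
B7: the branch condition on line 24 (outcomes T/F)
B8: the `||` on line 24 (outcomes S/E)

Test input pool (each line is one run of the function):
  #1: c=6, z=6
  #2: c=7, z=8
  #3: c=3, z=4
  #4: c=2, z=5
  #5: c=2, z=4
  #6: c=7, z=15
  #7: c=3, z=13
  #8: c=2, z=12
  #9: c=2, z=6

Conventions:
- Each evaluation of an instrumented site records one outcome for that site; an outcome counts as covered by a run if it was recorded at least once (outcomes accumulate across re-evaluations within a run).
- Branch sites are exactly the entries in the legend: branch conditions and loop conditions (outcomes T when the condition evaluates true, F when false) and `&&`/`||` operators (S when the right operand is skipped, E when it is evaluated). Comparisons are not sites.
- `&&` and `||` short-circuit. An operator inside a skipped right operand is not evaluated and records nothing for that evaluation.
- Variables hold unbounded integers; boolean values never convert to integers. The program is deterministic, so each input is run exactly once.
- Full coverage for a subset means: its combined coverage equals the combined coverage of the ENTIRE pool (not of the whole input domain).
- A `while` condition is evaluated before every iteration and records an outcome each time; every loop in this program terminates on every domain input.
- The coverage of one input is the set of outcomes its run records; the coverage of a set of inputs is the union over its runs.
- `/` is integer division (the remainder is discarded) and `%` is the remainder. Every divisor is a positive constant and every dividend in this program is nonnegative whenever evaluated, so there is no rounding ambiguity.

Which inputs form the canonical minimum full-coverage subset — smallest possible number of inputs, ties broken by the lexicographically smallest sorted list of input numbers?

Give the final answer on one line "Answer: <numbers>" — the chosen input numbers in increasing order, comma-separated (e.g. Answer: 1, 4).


input #1 (c=6, z=6): events B1->F, B2->T, B2->F, B3->T, B5->S, B4->T, B8->S, B7->T; covers B1=F, B2=T, B2=F, B3=T, B4=T, B5=S, B7=T, B8=S
input #2 (c=7, z=8): events B1->F, B2->T, B2->F, B3->F, B5->S, B4->T, B8->S, B7->T; covers B1=F, B2=T, B2=F, B3=F, B4=T, B5=S, B7=T, B8=S
input #3 (c=3, z=4): events B1->T, B1->T, B1->F, B2->T, B2->F, B3->T, B5->E, B4->F, B6->T, B8->S, B7->T; covers B1=T, B1=F, B2=T, B2=F, B3=T, B4=F, B5=E, B6=T, B7=T, B8=S
input #4 (c=2, z=5): events B1->T, B1->T, B1->T, B1->F, B2->T, B2->F, B3->T, B5->E, B4->F, B6->T, B8->S, B7->T; covers B1=T, B1=F, B2=T, B2=F, B3=T, B4=F, B5=E, B6=T, B7=T, B8=S
input #5 (c=2, z=4): events B1->T, B1->T, B1->T, B1->F, B2->T, B2->F, B3->T, B5->E, B4->F, B6->T, B8->S, B7->T; covers B1=T, B1=F, B2=T, B2=F, B3=T, B4=F, B5=E, B6=T, B7=T, B8=S
input #6 (c=7, z=15): events B1->F, B2->T, B2->F, B3->F, B5->S, B4->T, B8->S, B7->T; covers B1=F, B2=T, B2=F, B3=F, B4=T, B5=S, B7=T, B8=S
input #7 (c=3, z=13): events B1->T, B1->T, B1->F, B2->T, B2->F, B3->F, B5->E, B4->F, B6->T, B8->S, B7->T; covers B1=T, B1=F, B2=T, B2=F, B3=F, B4=F, B5=E, B6=T, B7=T, B8=S
input #8 (c=2, z=12): events B1->T, B1->T, B1->T, B1->F, B2->T, B2->F, B3->F, B5->E, B4->T, B8->S, B7->T; covers B1=T, B1=F, B2=T, B2=F, B3=F, B4=T, B5=E, B7=T, B8=S
input #9 (c=2, z=6): events B1->T, B1->T, B1->T, B1->F, B2->T, B2->F, B3->T, B5->E, B4->F, B6->T, B8->S, B7->T; covers B1=T, B1=F, B2=T, B2=F, B3=T, B4=F, B5=E, B6=T, B7=T, B8=S
union over all inputs: B1=T, B1=F, B2=T, B2=F, B3=T, B3=F, B4=T, B4=F, B5=S, B5=E, B6=T, B7=T, B8=S (13 outcomes)
checked all size-1 subsets: none covers 13 outcomes (max 10/13)
size 2: inputs {1, 7} cover all 13 outcomes, and no lexicographically smaller subset of this size does
Answer: 1, 7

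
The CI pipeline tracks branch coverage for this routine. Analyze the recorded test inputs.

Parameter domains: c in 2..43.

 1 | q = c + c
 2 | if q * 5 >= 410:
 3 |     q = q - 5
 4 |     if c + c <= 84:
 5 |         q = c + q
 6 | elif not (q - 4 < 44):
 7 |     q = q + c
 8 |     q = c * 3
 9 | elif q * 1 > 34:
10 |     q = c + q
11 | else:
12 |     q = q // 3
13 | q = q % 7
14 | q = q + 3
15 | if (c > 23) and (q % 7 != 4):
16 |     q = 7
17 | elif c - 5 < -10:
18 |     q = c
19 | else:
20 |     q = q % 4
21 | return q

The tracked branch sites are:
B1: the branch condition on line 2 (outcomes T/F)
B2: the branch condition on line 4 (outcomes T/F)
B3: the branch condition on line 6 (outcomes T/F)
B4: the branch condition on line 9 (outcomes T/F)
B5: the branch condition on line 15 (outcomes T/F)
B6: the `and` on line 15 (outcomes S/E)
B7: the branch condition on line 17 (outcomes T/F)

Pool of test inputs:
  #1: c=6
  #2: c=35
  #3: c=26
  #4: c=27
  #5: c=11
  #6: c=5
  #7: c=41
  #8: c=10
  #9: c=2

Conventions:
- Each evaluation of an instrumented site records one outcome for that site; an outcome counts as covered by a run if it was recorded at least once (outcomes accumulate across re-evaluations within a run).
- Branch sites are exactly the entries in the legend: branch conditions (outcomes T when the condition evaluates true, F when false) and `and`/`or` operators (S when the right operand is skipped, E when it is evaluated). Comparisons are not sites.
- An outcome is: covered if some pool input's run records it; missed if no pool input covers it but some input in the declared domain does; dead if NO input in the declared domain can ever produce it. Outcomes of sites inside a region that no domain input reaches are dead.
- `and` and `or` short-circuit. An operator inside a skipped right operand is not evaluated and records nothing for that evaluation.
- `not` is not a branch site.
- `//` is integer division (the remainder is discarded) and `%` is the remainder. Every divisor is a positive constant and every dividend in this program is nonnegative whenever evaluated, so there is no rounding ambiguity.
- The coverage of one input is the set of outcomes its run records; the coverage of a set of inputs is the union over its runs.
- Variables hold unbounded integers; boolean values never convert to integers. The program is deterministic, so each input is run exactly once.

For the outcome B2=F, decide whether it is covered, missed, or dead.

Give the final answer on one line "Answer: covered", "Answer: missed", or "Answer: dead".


no pool input records B2=F
but domain input (c=43) does record it -> reachable, so missed
Answer: missed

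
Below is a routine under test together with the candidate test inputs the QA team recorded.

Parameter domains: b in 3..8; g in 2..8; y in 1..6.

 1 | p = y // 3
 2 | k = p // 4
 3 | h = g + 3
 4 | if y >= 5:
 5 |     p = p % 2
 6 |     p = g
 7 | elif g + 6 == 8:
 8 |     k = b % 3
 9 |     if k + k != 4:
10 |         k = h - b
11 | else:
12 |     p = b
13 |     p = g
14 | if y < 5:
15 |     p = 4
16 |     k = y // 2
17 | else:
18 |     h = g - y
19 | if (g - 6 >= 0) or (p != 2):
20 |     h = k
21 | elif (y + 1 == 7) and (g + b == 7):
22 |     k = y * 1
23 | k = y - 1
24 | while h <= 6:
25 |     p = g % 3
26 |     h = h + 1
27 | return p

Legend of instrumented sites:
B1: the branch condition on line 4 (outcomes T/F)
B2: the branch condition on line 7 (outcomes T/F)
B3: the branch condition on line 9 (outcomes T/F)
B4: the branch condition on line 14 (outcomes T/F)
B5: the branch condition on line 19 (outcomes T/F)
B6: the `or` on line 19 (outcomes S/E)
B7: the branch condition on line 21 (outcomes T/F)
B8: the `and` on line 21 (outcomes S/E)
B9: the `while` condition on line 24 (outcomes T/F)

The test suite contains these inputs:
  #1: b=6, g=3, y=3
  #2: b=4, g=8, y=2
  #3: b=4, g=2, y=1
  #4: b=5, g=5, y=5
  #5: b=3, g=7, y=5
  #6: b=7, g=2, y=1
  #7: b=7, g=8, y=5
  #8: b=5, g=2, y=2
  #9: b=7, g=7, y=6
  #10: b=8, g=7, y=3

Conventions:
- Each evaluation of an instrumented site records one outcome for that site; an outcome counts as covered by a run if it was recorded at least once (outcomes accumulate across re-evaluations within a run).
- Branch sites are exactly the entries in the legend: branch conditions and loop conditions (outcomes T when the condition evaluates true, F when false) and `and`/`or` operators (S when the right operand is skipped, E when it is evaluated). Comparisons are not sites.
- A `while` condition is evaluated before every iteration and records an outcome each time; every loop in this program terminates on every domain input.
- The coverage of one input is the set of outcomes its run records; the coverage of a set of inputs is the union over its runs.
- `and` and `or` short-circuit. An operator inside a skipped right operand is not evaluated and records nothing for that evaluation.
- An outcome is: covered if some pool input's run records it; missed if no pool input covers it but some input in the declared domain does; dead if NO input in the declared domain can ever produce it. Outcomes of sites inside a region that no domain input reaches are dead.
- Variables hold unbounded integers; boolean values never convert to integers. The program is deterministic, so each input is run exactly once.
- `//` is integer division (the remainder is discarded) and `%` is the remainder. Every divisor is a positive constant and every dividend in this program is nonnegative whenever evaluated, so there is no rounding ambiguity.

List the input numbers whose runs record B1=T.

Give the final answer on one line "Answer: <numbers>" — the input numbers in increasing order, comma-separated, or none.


input #1 (b=6, g=3, y=3): never hits B1=T
input #2 (b=4, g=8, y=2): never hits B1=T
input #3 (b=4, g=2, y=1): never hits B1=T
input #4 (b=5, g=5, y=5): hits B1=T
input #5 (b=3, g=7, y=5): hits B1=T
input #6 (b=7, g=2, y=1): never hits B1=T
input #7 (b=7, g=8, y=5): hits B1=T
input #8 (b=5, g=2, y=2): never hits B1=T
input #9 (b=7, g=7, y=6): hits B1=T
input #10 (b=8, g=7, y=3): never hits B1=T
Answer: 4, 5, 7, 9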